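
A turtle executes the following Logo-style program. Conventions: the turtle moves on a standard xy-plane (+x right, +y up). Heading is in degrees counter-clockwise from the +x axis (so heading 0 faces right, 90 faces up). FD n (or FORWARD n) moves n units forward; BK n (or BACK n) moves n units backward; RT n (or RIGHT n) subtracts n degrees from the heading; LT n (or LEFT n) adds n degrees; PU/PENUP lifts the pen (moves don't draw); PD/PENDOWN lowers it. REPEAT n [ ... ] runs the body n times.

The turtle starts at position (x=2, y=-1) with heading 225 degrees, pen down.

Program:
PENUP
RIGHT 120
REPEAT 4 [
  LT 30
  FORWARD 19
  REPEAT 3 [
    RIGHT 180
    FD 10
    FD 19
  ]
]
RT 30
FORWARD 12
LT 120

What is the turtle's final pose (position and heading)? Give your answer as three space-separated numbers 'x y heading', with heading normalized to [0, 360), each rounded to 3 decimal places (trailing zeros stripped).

Answer: -9.591 -13.072 315

Derivation:
Executing turtle program step by step:
Start: pos=(2,-1), heading=225, pen down
PU: pen up
RT 120: heading 225 -> 105
REPEAT 4 [
  -- iteration 1/4 --
  LT 30: heading 105 -> 135
  FD 19: (2,-1) -> (-11.435,12.435) [heading=135, move]
  REPEAT 3 [
    -- iteration 1/3 --
    RT 180: heading 135 -> 315
    FD 10: (-11.435,12.435) -> (-4.364,5.364) [heading=315, move]
    FD 19: (-4.364,5.364) -> (9.071,-8.071) [heading=315, move]
    -- iteration 2/3 --
    RT 180: heading 315 -> 135
    FD 10: (9.071,-8.071) -> (2,-1) [heading=135, move]
    FD 19: (2,-1) -> (-11.435,12.435) [heading=135, move]
    -- iteration 3/3 --
    RT 180: heading 135 -> 315
    FD 10: (-11.435,12.435) -> (-4.364,5.364) [heading=315, move]
    FD 19: (-4.364,5.364) -> (9.071,-8.071) [heading=315, move]
  ]
  -- iteration 2/4 --
  LT 30: heading 315 -> 345
  FD 19: (9.071,-8.071) -> (27.424,-12.989) [heading=345, move]
  REPEAT 3 [
    -- iteration 1/3 --
    RT 180: heading 345 -> 165
    FD 10: (27.424,-12.989) -> (17.764,-10.4) [heading=165, move]
    FD 19: (17.764,-10.4) -> (-0.588,-5.483) [heading=165, move]
    -- iteration 2/3 --
    RT 180: heading 165 -> 345
    FD 10: (-0.588,-5.483) -> (9.071,-8.071) [heading=345, move]
    FD 19: (9.071,-8.071) -> (27.424,-12.989) [heading=345, move]
    -- iteration 3/3 --
    RT 180: heading 345 -> 165
    FD 10: (27.424,-12.989) -> (17.764,-10.4) [heading=165, move]
    FD 19: (17.764,-10.4) -> (-0.588,-5.483) [heading=165, move]
  ]
  -- iteration 3/4 --
  LT 30: heading 165 -> 195
  FD 19: (-0.588,-5.483) -> (-18.941,-10.4) [heading=195, move]
  REPEAT 3 [
    -- iteration 1/3 --
    RT 180: heading 195 -> 15
    FD 10: (-18.941,-10.4) -> (-9.282,-7.812) [heading=15, move]
    FD 19: (-9.282,-7.812) -> (9.071,-2.895) [heading=15, move]
    -- iteration 2/3 --
    RT 180: heading 15 -> 195
    FD 10: (9.071,-2.895) -> (-0.588,-5.483) [heading=195, move]
    FD 19: (-0.588,-5.483) -> (-18.941,-10.4) [heading=195, move]
    -- iteration 3/3 --
    RT 180: heading 195 -> 15
    FD 10: (-18.941,-10.4) -> (-9.282,-7.812) [heading=15, move]
    FD 19: (-9.282,-7.812) -> (9.071,-2.895) [heading=15, move]
  ]
  -- iteration 4/4 --
  LT 30: heading 15 -> 45
  FD 19: (9.071,-2.895) -> (22.506,10.54) [heading=45, move]
  REPEAT 3 [
    -- iteration 1/3 --
    RT 180: heading 45 -> 225
    FD 10: (22.506,10.54) -> (15.435,3.469) [heading=225, move]
    FD 19: (15.435,3.469) -> (2,-9.966) [heading=225, move]
    -- iteration 2/3 --
    RT 180: heading 225 -> 45
    FD 10: (2,-9.966) -> (9.071,-2.895) [heading=45, move]
    FD 19: (9.071,-2.895) -> (22.506,10.54) [heading=45, move]
    -- iteration 3/3 --
    RT 180: heading 45 -> 225
    FD 10: (22.506,10.54) -> (15.435,3.469) [heading=225, move]
    FD 19: (15.435,3.469) -> (2,-9.966) [heading=225, move]
  ]
]
RT 30: heading 225 -> 195
FD 12: (2,-9.966) -> (-9.591,-13.072) [heading=195, move]
LT 120: heading 195 -> 315
Final: pos=(-9.591,-13.072), heading=315, 0 segment(s) drawn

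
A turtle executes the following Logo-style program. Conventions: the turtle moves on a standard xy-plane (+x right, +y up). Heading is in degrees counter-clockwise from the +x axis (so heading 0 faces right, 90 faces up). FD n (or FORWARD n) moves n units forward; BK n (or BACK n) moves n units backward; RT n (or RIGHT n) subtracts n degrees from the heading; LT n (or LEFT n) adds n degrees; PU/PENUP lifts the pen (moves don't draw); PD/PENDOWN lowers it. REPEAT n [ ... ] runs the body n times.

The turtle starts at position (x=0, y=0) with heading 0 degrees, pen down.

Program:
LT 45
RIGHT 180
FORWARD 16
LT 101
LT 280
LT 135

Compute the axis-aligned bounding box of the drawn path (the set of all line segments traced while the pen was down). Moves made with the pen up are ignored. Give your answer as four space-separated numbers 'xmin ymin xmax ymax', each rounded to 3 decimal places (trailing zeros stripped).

Answer: -11.314 -11.314 0 0

Derivation:
Executing turtle program step by step:
Start: pos=(0,0), heading=0, pen down
LT 45: heading 0 -> 45
RT 180: heading 45 -> 225
FD 16: (0,0) -> (-11.314,-11.314) [heading=225, draw]
LT 101: heading 225 -> 326
LT 280: heading 326 -> 246
LT 135: heading 246 -> 21
Final: pos=(-11.314,-11.314), heading=21, 1 segment(s) drawn

Segment endpoints: x in {-11.314, 0}, y in {-11.314, 0}
xmin=-11.314, ymin=-11.314, xmax=0, ymax=0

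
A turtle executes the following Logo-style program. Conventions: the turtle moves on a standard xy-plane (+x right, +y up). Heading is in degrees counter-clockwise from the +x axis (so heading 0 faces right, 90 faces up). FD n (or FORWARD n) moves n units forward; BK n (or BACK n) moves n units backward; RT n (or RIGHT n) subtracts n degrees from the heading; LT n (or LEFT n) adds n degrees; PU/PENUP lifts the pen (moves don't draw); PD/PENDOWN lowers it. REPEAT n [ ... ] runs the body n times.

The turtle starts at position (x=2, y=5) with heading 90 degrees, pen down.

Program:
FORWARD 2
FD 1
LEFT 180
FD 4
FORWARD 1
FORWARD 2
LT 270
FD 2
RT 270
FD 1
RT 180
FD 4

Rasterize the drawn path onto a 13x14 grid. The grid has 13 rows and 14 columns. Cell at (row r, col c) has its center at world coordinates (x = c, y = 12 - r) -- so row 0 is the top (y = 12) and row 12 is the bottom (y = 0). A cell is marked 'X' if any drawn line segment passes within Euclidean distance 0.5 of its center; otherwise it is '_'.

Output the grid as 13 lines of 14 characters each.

Segment 0: (2,5) -> (2,7)
Segment 1: (2,7) -> (2,8)
Segment 2: (2,8) -> (2,4)
Segment 3: (2,4) -> (2,3)
Segment 4: (2,3) -> (2,1)
Segment 5: (2,1) -> (-0,1)
Segment 6: (-0,1) -> (-0,0)
Segment 7: (-0,0) -> (-0,4)

Answer: ______________
______________
______________
______________
__X___________
__X___________
__X___________
__X___________
X_X___________
X_X___________
X_X___________
XXX___________
X_____________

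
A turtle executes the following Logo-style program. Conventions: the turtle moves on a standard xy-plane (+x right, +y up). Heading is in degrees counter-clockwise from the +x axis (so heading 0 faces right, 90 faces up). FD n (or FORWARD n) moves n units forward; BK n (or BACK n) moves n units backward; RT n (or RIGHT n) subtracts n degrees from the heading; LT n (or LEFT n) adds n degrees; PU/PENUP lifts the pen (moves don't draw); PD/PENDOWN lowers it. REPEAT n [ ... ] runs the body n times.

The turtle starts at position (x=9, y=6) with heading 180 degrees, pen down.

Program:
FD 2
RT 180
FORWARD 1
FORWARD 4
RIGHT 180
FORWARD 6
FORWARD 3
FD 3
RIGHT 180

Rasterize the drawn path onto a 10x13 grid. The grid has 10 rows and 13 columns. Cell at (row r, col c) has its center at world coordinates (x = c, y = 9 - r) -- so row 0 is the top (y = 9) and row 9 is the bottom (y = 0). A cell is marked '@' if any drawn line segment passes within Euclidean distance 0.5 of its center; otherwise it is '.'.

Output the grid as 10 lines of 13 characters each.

Segment 0: (9,6) -> (7,6)
Segment 1: (7,6) -> (8,6)
Segment 2: (8,6) -> (12,6)
Segment 3: (12,6) -> (6,6)
Segment 4: (6,6) -> (3,6)
Segment 5: (3,6) -> (0,6)

Answer: .............
.............
.............
@@@@@@@@@@@@@
.............
.............
.............
.............
.............
.............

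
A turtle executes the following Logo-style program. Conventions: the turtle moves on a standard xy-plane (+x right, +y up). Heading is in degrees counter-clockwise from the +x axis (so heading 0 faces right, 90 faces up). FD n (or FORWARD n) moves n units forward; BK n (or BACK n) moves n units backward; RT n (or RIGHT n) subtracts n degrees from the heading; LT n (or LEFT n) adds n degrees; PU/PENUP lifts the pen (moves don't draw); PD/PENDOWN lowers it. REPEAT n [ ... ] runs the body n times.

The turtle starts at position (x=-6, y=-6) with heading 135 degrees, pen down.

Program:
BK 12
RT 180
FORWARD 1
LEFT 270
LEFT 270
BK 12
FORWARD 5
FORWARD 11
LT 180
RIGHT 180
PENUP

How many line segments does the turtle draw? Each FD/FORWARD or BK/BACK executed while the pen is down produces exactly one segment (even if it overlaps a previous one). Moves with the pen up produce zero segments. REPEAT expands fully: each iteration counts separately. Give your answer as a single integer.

Answer: 5

Derivation:
Executing turtle program step by step:
Start: pos=(-6,-6), heading=135, pen down
BK 12: (-6,-6) -> (2.485,-14.485) [heading=135, draw]
RT 180: heading 135 -> 315
FD 1: (2.485,-14.485) -> (3.192,-15.192) [heading=315, draw]
LT 270: heading 315 -> 225
LT 270: heading 225 -> 135
BK 12: (3.192,-15.192) -> (11.678,-23.678) [heading=135, draw]
FD 5: (11.678,-23.678) -> (8.142,-20.142) [heading=135, draw]
FD 11: (8.142,-20.142) -> (0.364,-12.364) [heading=135, draw]
LT 180: heading 135 -> 315
RT 180: heading 315 -> 135
PU: pen up
Final: pos=(0.364,-12.364), heading=135, 5 segment(s) drawn
Segments drawn: 5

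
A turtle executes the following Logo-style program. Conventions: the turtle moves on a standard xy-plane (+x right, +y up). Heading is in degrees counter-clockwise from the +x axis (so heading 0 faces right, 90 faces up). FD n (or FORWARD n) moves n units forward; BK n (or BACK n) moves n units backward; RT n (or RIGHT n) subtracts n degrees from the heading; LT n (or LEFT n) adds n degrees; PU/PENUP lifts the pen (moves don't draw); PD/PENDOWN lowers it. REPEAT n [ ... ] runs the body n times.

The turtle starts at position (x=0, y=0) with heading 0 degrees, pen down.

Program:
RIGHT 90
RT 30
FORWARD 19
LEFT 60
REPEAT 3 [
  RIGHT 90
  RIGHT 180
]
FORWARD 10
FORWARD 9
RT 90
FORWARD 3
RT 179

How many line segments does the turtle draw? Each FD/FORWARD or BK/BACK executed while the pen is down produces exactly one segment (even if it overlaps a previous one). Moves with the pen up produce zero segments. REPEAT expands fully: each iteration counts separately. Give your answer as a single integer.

Executing turtle program step by step:
Start: pos=(0,0), heading=0, pen down
RT 90: heading 0 -> 270
RT 30: heading 270 -> 240
FD 19: (0,0) -> (-9.5,-16.454) [heading=240, draw]
LT 60: heading 240 -> 300
REPEAT 3 [
  -- iteration 1/3 --
  RT 90: heading 300 -> 210
  RT 180: heading 210 -> 30
  -- iteration 2/3 --
  RT 90: heading 30 -> 300
  RT 180: heading 300 -> 120
  -- iteration 3/3 --
  RT 90: heading 120 -> 30
  RT 180: heading 30 -> 210
]
FD 10: (-9.5,-16.454) -> (-18.16,-21.454) [heading=210, draw]
FD 9: (-18.16,-21.454) -> (-25.954,-25.954) [heading=210, draw]
RT 90: heading 210 -> 120
FD 3: (-25.954,-25.954) -> (-27.454,-23.356) [heading=120, draw]
RT 179: heading 120 -> 301
Final: pos=(-27.454,-23.356), heading=301, 4 segment(s) drawn
Segments drawn: 4

Answer: 4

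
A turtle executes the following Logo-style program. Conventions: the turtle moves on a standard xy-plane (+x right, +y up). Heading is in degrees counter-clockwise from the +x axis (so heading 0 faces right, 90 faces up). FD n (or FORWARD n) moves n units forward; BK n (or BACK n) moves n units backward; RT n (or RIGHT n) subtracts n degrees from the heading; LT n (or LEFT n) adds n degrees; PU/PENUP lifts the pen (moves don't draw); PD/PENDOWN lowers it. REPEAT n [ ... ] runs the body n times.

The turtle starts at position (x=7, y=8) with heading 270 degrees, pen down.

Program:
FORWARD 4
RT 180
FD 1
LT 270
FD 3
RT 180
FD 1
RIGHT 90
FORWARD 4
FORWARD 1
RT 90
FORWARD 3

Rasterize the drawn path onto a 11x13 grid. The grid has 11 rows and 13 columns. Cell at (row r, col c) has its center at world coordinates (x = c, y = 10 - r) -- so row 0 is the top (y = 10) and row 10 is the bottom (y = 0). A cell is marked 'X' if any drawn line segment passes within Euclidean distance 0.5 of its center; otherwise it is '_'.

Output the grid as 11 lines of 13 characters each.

Answer: _________XXXX
_________X___
_______X_X___
_______X_X___
_______X_X___
_______XXXX__
_______X_____
_____________
_____________
_____________
_____________

Derivation:
Segment 0: (7,8) -> (7,4)
Segment 1: (7,4) -> (7,5)
Segment 2: (7,5) -> (10,5)
Segment 3: (10,5) -> (9,5)
Segment 4: (9,5) -> (9,9)
Segment 5: (9,9) -> (9,10)
Segment 6: (9,10) -> (12,10)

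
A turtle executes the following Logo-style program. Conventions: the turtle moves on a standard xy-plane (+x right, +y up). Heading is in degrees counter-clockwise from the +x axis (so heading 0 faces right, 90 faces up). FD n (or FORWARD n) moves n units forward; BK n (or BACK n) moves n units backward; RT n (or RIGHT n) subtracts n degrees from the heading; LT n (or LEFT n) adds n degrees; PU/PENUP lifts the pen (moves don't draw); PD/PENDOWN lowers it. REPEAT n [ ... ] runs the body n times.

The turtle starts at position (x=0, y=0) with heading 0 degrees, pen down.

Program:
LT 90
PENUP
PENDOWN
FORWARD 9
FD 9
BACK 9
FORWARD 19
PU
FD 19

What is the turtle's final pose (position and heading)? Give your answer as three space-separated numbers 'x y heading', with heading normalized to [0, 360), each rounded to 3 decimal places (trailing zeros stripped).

Executing turtle program step by step:
Start: pos=(0,0), heading=0, pen down
LT 90: heading 0 -> 90
PU: pen up
PD: pen down
FD 9: (0,0) -> (0,9) [heading=90, draw]
FD 9: (0,9) -> (0,18) [heading=90, draw]
BK 9: (0,18) -> (0,9) [heading=90, draw]
FD 19: (0,9) -> (0,28) [heading=90, draw]
PU: pen up
FD 19: (0,28) -> (0,47) [heading=90, move]
Final: pos=(0,47), heading=90, 4 segment(s) drawn

Answer: 0 47 90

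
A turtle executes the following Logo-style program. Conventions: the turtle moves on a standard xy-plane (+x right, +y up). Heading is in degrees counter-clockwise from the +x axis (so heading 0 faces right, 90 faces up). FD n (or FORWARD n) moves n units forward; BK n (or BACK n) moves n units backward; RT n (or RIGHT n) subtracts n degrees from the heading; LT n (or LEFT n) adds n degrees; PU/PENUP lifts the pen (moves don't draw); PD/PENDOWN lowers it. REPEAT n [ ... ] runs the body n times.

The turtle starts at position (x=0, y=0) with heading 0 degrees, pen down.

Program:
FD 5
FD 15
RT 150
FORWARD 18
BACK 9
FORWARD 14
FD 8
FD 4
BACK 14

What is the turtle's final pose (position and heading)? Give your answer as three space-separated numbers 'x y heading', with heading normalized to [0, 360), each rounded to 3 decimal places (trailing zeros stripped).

Executing turtle program step by step:
Start: pos=(0,0), heading=0, pen down
FD 5: (0,0) -> (5,0) [heading=0, draw]
FD 15: (5,0) -> (20,0) [heading=0, draw]
RT 150: heading 0 -> 210
FD 18: (20,0) -> (4.412,-9) [heading=210, draw]
BK 9: (4.412,-9) -> (12.206,-4.5) [heading=210, draw]
FD 14: (12.206,-4.5) -> (0.081,-11.5) [heading=210, draw]
FD 8: (0.081,-11.5) -> (-6.847,-15.5) [heading=210, draw]
FD 4: (-6.847,-15.5) -> (-10.311,-17.5) [heading=210, draw]
BK 14: (-10.311,-17.5) -> (1.813,-10.5) [heading=210, draw]
Final: pos=(1.813,-10.5), heading=210, 8 segment(s) drawn

Answer: 1.813 -10.5 210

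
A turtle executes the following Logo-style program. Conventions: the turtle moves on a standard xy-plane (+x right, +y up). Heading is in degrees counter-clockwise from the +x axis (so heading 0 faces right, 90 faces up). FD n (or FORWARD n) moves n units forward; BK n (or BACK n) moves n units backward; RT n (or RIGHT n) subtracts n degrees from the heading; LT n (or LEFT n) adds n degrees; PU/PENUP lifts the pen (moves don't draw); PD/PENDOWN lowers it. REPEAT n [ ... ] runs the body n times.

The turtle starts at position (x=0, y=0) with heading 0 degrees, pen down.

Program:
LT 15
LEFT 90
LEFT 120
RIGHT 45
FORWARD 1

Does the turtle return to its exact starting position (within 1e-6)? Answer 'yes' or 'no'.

Executing turtle program step by step:
Start: pos=(0,0), heading=0, pen down
LT 15: heading 0 -> 15
LT 90: heading 15 -> 105
LT 120: heading 105 -> 225
RT 45: heading 225 -> 180
FD 1: (0,0) -> (-1,0) [heading=180, draw]
Final: pos=(-1,0), heading=180, 1 segment(s) drawn

Start position: (0, 0)
Final position: (-1, 0)
Distance = 1; >= 1e-6 -> NOT closed

Answer: no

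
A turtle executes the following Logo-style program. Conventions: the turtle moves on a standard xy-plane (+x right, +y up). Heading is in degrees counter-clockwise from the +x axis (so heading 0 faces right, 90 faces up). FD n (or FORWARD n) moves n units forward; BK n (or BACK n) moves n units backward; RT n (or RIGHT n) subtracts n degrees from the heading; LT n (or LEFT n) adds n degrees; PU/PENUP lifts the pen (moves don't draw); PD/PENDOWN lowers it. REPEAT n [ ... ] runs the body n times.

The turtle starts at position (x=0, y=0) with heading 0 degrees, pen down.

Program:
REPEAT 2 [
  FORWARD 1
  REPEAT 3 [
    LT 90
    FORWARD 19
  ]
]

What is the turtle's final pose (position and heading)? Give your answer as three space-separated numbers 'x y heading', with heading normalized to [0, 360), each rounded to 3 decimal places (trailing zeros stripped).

Executing turtle program step by step:
Start: pos=(0,0), heading=0, pen down
REPEAT 2 [
  -- iteration 1/2 --
  FD 1: (0,0) -> (1,0) [heading=0, draw]
  REPEAT 3 [
    -- iteration 1/3 --
    LT 90: heading 0 -> 90
    FD 19: (1,0) -> (1,19) [heading=90, draw]
    -- iteration 2/3 --
    LT 90: heading 90 -> 180
    FD 19: (1,19) -> (-18,19) [heading=180, draw]
    -- iteration 3/3 --
    LT 90: heading 180 -> 270
    FD 19: (-18,19) -> (-18,0) [heading=270, draw]
  ]
  -- iteration 2/2 --
  FD 1: (-18,0) -> (-18,-1) [heading=270, draw]
  REPEAT 3 [
    -- iteration 1/3 --
    LT 90: heading 270 -> 0
    FD 19: (-18,-1) -> (1,-1) [heading=0, draw]
    -- iteration 2/3 --
    LT 90: heading 0 -> 90
    FD 19: (1,-1) -> (1,18) [heading=90, draw]
    -- iteration 3/3 --
    LT 90: heading 90 -> 180
    FD 19: (1,18) -> (-18,18) [heading=180, draw]
  ]
]
Final: pos=(-18,18), heading=180, 8 segment(s) drawn

Answer: -18 18 180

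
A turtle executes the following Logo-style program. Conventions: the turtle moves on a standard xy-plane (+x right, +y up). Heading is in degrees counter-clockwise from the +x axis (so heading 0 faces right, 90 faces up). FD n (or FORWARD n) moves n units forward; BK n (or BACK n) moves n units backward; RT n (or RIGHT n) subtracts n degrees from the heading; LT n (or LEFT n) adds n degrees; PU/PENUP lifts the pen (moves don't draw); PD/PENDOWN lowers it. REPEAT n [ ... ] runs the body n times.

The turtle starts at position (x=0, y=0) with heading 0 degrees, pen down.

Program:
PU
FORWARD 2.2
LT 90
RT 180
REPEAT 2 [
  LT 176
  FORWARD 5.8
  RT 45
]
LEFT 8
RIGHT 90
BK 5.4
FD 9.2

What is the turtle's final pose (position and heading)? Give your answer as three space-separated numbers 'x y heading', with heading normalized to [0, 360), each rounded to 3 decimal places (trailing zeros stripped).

Executing turtle program step by step:
Start: pos=(0,0), heading=0, pen down
PU: pen up
FD 2.2: (0,0) -> (2.2,0) [heading=0, move]
LT 90: heading 0 -> 90
RT 180: heading 90 -> 270
REPEAT 2 [
  -- iteration 1/2 --
  LT 176: heading 270 -> 86
  FD 5.8: (2.2,0) -> (2.605,5.786) [heading=86, move]
  RT 45: heading 86 -> 41
  -- iteration 2/2 --
  LT 176: heading 41 -> 217
  FD 5.8: (2.605,5.786) -> (-2.027,2.295) [heading=217, move]
  RT 45: heading 217 -> 172
]
LT 8: heading 172 -> 180
RT 90: heading 180 -> 90
BK 5.4: (-2.027,2.295) -> (-2.027,-3.105) [heading=90, move]
FD 9.2: (-2.027,-3.105) -> (-2.027,6.095) [heading=90, move]
Final: pos=(-2.027,6.095), heading=90, 0 segment(s) drawn

Answer: -2.027 6.095 90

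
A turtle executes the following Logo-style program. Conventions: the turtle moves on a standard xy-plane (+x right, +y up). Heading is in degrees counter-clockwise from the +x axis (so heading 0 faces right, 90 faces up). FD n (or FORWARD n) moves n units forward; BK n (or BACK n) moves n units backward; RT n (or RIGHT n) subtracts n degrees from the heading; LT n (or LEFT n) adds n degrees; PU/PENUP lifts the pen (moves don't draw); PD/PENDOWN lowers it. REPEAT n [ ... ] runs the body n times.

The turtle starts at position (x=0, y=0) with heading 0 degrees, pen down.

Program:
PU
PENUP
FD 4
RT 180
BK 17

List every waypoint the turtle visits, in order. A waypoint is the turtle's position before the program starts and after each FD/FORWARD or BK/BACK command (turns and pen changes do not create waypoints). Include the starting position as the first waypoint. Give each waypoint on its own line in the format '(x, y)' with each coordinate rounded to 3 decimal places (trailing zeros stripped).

Executing turtle program step by step:
Start: pos=(0,0), heading=0, pen down
PU: pen up
PU: pen up
FD 4: (0,0) -> (4,0) [heading=0, move]
RT 180: heading 0 -> 180
BK 17: (4,0) -> (21,0) [heading=180, move]
Final: pos=(21,0), heading=180, 0 segment(s) drawn
Waypoints (3 total):
(0, 0)
(4, 0)
(21, 0)

Answer: (0, 0)
(4, 0)
(21, 0)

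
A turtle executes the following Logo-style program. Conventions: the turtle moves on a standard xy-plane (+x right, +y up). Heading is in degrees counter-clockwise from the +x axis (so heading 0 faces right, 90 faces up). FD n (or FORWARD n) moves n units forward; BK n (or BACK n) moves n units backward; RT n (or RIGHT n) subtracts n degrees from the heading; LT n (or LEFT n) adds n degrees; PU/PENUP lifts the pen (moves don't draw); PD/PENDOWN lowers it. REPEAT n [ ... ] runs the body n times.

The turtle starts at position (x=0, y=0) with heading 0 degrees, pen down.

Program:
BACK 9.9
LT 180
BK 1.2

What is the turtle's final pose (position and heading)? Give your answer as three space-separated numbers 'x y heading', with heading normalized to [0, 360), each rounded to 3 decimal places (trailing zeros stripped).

Answer: -8.7 0 180

Derivation:
Executing turtle program step by step:
Start: pos=(0,0), heading=0, pen down
BK 9.9: (0,0) -> (-9.9,0) [heading=0, draw]
LT 180: heading 0 -> 180
BK 1.2: (-9.9,0) -> (-8.7,0) [heading=180, draw]
Final: pos=(-8.7,0), heading=180, 2 segment(s) drawn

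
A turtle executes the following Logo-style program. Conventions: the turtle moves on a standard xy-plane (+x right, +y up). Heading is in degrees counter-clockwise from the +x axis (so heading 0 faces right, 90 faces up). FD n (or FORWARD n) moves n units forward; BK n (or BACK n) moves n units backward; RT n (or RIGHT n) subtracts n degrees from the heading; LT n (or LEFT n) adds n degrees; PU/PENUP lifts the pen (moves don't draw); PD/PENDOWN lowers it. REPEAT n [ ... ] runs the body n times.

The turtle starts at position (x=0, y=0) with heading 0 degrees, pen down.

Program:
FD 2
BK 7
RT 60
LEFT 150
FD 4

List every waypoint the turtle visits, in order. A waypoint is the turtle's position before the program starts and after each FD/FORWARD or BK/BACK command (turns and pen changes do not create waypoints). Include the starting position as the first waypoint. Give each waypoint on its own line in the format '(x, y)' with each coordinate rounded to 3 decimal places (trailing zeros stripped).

Answer: (0, 0)
(2, 0)
(-5, 0)
(-5, 4)

Derivation:
Executing turtle program step by step:
Start: pos=(0,0), heading=0, pen down
FD 2: (0,0) -> (2,0) [heading=0, draw]
BK 7: (2,0) -> (-5,0) [heading=0, draw]
RT 60: heading 0 -> 300
LT 150: heading 300 -> 90
FD 4: (-5,0) -> (-5,4) [heading=90, draw]
Final: pos=(-5,4), heading=90, 3 segment(s) drawn
Waypoints (4 total):
(0, 0)
(2, 0)
(-5, 0)
(-5, 4)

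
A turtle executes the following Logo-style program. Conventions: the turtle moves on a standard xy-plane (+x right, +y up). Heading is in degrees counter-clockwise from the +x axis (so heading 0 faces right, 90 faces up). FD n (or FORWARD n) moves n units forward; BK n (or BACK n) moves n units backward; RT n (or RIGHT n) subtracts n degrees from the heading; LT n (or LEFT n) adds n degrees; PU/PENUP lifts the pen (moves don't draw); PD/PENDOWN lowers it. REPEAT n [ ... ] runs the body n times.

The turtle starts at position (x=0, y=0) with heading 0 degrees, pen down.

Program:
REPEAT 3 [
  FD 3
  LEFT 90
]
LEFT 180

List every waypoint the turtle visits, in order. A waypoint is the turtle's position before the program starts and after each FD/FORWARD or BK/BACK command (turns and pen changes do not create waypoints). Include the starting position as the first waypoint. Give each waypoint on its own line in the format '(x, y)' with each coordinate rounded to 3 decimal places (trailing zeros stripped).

Executing turtle program step by step:
Start: pos=(0,0), heading=0, pen down
REPEAT 3 [
  -- iteration 1/3 --
  FD 3: (0,0) -> (3,0) [heading=0, draw]
  LT 90: heading 0 -> 90
  -- iteration 2/3 --
  FD 3: (3,0) -> (3,3) [heading=90, draw]
  LT 90: heading 90 -> 180
  -- iteration 3/3 --
  FD 3: (3,3) -> (0,3) [heading=180, draw]
  LT 90: heading 180 -> 270
]
LT 180: heading 270 -> 90
Final: pos=(0,3), heading=90, 3 segment(s) drawn
Waypoints (4 total):
(0, 0)
(3, 0)
(3, 3)
(0, 3)

Answer: (0, 0)
(3, 0)
(3, 3)
(0, 3)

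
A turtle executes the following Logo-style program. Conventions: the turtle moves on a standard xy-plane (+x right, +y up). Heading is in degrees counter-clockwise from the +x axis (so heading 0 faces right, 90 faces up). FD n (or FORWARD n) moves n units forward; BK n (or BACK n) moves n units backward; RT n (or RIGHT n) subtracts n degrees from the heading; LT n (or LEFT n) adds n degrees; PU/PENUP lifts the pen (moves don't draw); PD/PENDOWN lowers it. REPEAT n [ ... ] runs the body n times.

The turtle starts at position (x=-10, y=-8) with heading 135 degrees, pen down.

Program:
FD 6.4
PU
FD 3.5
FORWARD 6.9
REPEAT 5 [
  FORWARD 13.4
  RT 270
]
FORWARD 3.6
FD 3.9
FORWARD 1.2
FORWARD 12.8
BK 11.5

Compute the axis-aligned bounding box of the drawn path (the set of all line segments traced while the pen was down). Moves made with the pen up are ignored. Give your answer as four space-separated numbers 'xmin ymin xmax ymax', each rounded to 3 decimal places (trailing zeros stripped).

Executing turtle program step by step:
Start: pos=(-10,-8), heading=135, pen down
FD 6.4: (-10,-8) -> (-14.525,-3.475) [heading=135, draw]
PU: pen up
FD 3.5: (-14.525,-3.475) -> (-17,-1) [heading=135, move]
FD 6.9: (-17,-1) -> (-21.879,3.879) [heading=135, move]
REPEAT 5 [
  -- iteration 1/5 --
  FD 13.4: (-21.879,3.879) -> (-31.355,13.355) [heading=135, move]
  RT 270: heading 135 -> 225
  -- iteration 2/5 --
  FD 13.4: (-31.355,13.355) -> (-40.83,3.879) [heading=225, move]
  RT 270: heading 225 -> 315
  -- iteration 3/5 --
  FD 13.4: (-40.83,3.879) -> (-31.355,-5.596) [heading=315, move]
  RT 270: heading 315 -> 45
  -- iteration 4/5 --
  FD 13.4: (-31.355,-5.596) -> (-21.879,3.879) [heading=45, move]
  RT 270: heading 45 -> 135
  -- iteration 5/5 --
  FD 13.4: (-21.879,3.879) -> (-31.355,13.355) [heading=135, move]
  RT 270: heading 135 -> 225
]
FD 3.6: (-31.355,13.355) -> (-33.9,10.809) [heading=225, move]
FD 3.9: (-33.9,10.809) -> (-36.658,8.051) [heading=225, move]
FD 1.2: (-36.658,8.051) -> (-37.506,7.203) [heading=225, move]
FD 12.8: (-37.506,7.203) -> (-46.557,-1.848) [heading=225, move]
BK 11.5: (-46.557,-1.848) -> (-38.426,6.284) [heading=225, move]
Final: pos=(-38.426,6.284), heading=225, 1 segment(s) drawn

Segment endpoints: x in {-14.525, -10}, y in {-8, -3.475}
xmin=-14.525, ymin=-8, xmax=-10, ymax=-3.475

Answer: -14.525 -8 -10 -3.475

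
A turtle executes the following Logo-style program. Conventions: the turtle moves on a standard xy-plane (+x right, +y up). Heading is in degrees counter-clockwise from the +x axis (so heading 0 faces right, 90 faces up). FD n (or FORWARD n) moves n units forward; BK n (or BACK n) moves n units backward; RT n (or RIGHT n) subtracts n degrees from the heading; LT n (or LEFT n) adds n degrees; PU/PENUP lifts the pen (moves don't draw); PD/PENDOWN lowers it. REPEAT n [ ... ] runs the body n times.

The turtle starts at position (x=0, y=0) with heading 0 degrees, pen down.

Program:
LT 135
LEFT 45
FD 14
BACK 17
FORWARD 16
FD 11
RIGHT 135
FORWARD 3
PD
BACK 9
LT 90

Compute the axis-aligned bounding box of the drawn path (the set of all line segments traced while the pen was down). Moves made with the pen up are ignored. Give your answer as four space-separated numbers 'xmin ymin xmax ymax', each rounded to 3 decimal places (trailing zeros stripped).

Executing turtle program step by step:
Start: pos=(0,0), heading=0, pen down
LT 135: heading 0 -> 135
LT 45: heading 135 -> 180
FD 14: (0,0) -> (-14,0) [heading=180, draw]
BK 17: (-14,0) -> (3,0) [heading=180, draw]
FD 16: (3,0) -> (-13,0) [heading=180, draw]
FD 11: (-13,0) -> (-24,0) [heading=180, draw]
RT 135: heading 180 -> 45
FD 3: (-24,0) -> (-21.879,2.121) [heading=45, draw]
PD: pen down
BK 9: (-21.879,2.121) -> (-28.243,-4.243) [heading=45, draw]
LT 90: heading 45 -> 135
Final: pos=(-28.243,-4.243), heading=135, 6 segment(s) drawn

Segment endpoints: x in {-28.243, -24, -21.879, -14, -13, 0, 3}, y in {-4.243, 0, 0, 0, 0, 0, 2.121}
xmin=-28.243, ymin=-4.243, xmax=3, ymax=2.121

Answer: -28.243 -4.243 3 2.121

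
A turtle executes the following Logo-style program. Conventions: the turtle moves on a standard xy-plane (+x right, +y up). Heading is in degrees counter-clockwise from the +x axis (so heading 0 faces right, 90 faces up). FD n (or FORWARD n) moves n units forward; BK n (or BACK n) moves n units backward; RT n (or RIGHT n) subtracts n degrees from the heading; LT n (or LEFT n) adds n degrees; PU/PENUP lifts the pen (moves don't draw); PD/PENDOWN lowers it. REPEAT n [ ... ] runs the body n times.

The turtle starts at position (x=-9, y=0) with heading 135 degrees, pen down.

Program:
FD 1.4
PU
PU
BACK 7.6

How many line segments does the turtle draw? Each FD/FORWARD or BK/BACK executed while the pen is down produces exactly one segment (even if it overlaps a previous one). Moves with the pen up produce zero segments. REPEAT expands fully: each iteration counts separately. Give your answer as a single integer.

Executing turtle program step by step:
Start: pos=(-9,0), heading=135, pen down
FD 1.4: (-9,0) -> (-9.99,0.99) [heading=135, draw]
PU: pen up
PU: pen up
BK 7.6: (-9.99,0.99) -> (-4.616,-4.384) [heading=135, move]
Final: pos=(-4.616,-4.384), heading=135, 1 segment(s) drawn
Segments drawn: 1

Answer: 1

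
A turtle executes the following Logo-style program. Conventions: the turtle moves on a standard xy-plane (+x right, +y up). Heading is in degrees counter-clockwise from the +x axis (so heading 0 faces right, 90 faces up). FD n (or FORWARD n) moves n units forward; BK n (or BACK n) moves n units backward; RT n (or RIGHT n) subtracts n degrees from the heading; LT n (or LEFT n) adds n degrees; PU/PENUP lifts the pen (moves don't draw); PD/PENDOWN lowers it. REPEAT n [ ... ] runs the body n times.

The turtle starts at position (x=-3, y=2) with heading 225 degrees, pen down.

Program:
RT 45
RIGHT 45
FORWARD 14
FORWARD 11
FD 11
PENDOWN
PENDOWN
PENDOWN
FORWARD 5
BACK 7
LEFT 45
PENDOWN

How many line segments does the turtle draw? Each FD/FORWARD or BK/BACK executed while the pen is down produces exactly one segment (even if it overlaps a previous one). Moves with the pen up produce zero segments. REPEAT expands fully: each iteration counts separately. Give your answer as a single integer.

Answer: 5

Derivation:
Executing turtle program step by step:
Start: pos=(-3,2), heading=225, pen down
RT 45: heading 225 -> 180
RT 45: heading 180 -> 135
FD 14: (-3,2) -> (-12.899,11.899) [heading=135, draw]
FD 11: (-12.899,11.899) -> (-20.678,19.678) [heading=135, draw]
FD 11: (-20.678,19.678) -> (-28.456,27.456) [heading=135, draw]
PD: pen down
PD: pen down
PD: pen down
FD 5: (-28.456,27.456) -> (-31.991,30.991) [heading=135, draw]
BK 7: (-31.991,30.991) -> (-27.042,26.042) [heading=135, draw]
LT 45: heading 135 -> 180
PD: pen down
Final: pos=(-27.042,26.042), heading=180, 5 segment(s) drawn
Segments drawn: 5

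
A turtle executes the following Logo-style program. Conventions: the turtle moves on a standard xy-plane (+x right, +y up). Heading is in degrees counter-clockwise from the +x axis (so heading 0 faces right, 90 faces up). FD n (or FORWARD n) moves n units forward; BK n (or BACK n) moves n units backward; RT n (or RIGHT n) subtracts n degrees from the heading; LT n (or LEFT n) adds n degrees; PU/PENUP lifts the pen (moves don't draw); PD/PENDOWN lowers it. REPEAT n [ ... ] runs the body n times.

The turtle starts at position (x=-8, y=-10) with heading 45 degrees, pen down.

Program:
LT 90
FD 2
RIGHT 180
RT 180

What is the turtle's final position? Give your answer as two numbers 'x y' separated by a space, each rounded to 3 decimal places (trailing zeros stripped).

Executing turtle program step by step:
Start: pos=(-8,-10), heading=45, pen down
LT 90: heading 45 -> 135
FD 2: (-8,-10) -> (-9.414,-8.586) [heading=135, draw]
RT 180: heading 135 -> 315
RT 180: heading 315 -> 135
Final: pos=(-9.414,-8.586), heading=135, 1 segment(s) drawn

Answer: -9.414 -8.586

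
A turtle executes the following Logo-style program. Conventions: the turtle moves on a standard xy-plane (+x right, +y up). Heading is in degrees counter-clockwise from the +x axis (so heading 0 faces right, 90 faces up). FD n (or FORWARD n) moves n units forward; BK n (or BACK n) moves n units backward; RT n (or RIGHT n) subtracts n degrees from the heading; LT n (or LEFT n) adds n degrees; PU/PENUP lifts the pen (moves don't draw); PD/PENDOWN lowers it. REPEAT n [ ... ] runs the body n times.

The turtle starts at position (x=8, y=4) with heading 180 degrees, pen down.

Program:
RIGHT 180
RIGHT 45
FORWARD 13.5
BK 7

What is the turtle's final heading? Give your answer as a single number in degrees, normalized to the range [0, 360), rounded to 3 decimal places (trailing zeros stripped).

Executing turtle program step by step:
Start: pos=(8,4), heading=180, pen down
RT 180: heading 180 -> 0
RT 45: heading 0 -> 315
FD 13.5: (8,4) -> (17.546,-5.546) [heading=315, draw]
BK 7: (17.546,-5.546) -> (12.596,-0.596) [heading=315, draw]
Final: pos=(12.596,-0.596), heading=315, 2 segment(s) drawn

Answer: 315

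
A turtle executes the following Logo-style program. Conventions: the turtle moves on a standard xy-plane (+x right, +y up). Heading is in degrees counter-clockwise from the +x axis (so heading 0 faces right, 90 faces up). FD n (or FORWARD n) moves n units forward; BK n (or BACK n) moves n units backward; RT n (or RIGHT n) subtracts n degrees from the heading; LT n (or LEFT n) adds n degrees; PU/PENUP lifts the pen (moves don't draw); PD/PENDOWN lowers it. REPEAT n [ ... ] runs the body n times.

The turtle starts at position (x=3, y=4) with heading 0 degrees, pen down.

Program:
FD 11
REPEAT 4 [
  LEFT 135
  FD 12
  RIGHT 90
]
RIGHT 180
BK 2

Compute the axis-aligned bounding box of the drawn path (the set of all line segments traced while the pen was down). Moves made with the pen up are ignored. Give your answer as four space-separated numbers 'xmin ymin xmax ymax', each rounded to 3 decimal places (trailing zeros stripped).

Answer: -16.971 -8 14 12.485

Derivation:
Executing turtle program step by step:
Start: pos=(3,4), heading=0, pen down
FD 11: (3,4) -> (14,4) [heading=0, draw]
REPEAT 4 [
  -- iteration 1/4 --
  LT 135: heading 0 -> 135
  FD 12: (14,4) -> (5.515,12.485) [heading=135, draw]
  RT 90: heading 135 -> 45
  -- iteration 2/4 --
  LT 135: heading 45 -> 180
  FD 12: (5.515,12.485) -> (-6.485,12.485) [heading=180, draw]
  RT 90: heading 180 -> 90
  -- iteration 3/4 --
  LT 135: heading 90 -> 225
  FD 12: (-6.485,12.485) -> (-14.971,4) [heading=225, draw]
  RT 90: heading 225 -> 135
  -- iteration 4/4 --
  LT 135: heading 135 -> 270
  FD 12: (-14.971,4) -> (-14.971,-8) [heading=270, draw]
  RT 90: heading 270 -> 180
]
RT 180: heading 180 -> 0
BK 2: (-14.971,-8) -> (-16.971,-8) [heading=0, draw]
Final: pos=(-16.971,-8), heading=0, 6 segment(s) drawn

Segment endpoints: x in {-16.971, -14.971, -14.971, -6.485, 3, 5.515, 14}, y in {-8, 4, 4, 12.485, 12.485}
xmin=-16.971, ymin=-8, xmax=14, ymax=12.485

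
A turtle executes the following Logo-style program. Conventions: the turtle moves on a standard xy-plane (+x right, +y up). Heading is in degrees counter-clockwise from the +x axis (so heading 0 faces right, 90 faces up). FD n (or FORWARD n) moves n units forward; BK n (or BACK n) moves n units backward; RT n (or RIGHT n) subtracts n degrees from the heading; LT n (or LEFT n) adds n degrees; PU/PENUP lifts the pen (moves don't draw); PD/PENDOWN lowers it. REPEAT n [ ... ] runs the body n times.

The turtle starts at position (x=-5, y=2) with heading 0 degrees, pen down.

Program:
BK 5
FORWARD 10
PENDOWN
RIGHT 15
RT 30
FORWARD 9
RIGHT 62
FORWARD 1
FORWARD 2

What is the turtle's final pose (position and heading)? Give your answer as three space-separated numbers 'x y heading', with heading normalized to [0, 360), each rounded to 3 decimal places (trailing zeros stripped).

Executing turtle program step by step:
Start: pos=(-5,2), heading=0, pen down
BK 5: (-5,2) -> (-10,2) [heading=0, draw]
FD 10: (-10,2) -> (0,2) [heading=0, draw]
PD: pen down
RT 15: heading 0 -> 345
RT 30: heading 345 -> 315
FD 9: (0,2) -> (6.364,-4.364) [heading=315, draw]
RT 62: heading 315 -> 253
FD 1: (6.364,-4.364) -> (6.072,-5.32) [heading=253, draw]
FD 2: (6.072,-5.32) -> (5.487,-7.233) [heading=253, draw]
Final: pos=(5.487,-7.233), heading=253, 5 segment(s) drawn

Answer: 5.487 -7.233 253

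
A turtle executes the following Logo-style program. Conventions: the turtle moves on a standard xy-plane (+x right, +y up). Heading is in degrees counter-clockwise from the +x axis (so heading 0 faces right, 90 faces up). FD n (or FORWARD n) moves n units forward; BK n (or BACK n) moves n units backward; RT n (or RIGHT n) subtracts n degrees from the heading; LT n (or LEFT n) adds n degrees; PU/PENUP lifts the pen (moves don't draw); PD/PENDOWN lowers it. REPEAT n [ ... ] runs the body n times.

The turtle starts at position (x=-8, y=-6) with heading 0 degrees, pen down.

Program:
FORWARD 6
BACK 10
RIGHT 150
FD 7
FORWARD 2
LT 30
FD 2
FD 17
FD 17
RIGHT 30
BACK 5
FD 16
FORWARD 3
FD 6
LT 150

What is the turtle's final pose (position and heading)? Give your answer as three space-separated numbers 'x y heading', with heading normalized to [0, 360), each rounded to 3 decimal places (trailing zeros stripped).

Answer: -55.115 -51.677 0

Derivation:
Executing turtle program step by step:
Start: pos=(-8,-6), heading=0, pen down
FD 6: (-8,-6) -> (-2,-6) [heading=0, draw]
BK 10: (-2,-6) -> (-12,-6) [heading=0, draw]
RT 150: heading 0 -> 210
FD 7: (-12,-6) -> (-18.062,-9.5) [heading=210, draw]
FD 2: (-18.062,-9.5) -> (-19.794,-10.5) [heading=210, draw]
LT 30: heading 210 -> 240
FD 2: (-19.794,-10.5) -> (-20.794,-12.232) [heading=240, draw]
FD 17: (-20.794,-12.232) -> (-29.294,-26.954) [heading=240, draw]
FD 17: (-29.294,-26.954) -> (-37.794,-41.677) [heading=240, draw]
RT 30: heading 240 -> 210
BK 5: (-37.794,-41.677) -> (-33.464,-39.177) [heading=210, draw]
FD 16: (-33.464,-39.177) -> (-47.321,-47.177) [heading=210, draw]
FD 3: (-47.321,-47.177) -> (-49.919,-48.677) [heading=210, draw]
FD 6: (-49.919,-48.677) -> (-55.115,-51.677) [heading=210, draw]
LT 150: heading 210 -> 0
Final: pos=(-55.115,-51.677), heading=0, 11 segment(s) drawn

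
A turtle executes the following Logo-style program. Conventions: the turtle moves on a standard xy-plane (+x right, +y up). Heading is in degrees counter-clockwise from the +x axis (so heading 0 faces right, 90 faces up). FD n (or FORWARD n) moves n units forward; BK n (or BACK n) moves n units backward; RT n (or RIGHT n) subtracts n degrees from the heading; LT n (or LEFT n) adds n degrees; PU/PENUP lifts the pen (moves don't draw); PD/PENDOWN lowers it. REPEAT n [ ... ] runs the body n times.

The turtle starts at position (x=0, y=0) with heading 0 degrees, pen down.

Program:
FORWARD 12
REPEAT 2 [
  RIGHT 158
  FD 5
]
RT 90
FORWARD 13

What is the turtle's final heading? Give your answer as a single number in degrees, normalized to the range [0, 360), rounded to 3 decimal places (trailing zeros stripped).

Executing turtle program step by step:
Start: pos=(0,0), heading=0, pen down
FD 12: (0,0) -> (12,0) [heading=0, draw]
REPEAT 2 [
  -- iteration 1/2 --
  RT 158: heading 0 -> 202
  FD 5: (12,0) -> (7.364,-1.873) [heading=202, draw]
  -- iteration 2/2 --
  RT 158: heading 202 -> 44
  FD 5: (7.364,-1.873) -> (10.961,1.6) [heading=44, draw]
]
RT 90: heading 44 -> 314
FD 13: (10.961,1.6) -> (19.991,-7.751) [heading=314, draw]
Final: pos=(19.991,-7.751), heading=314, 4 segment(s) drawn

Answer: 314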